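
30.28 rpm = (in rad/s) 3.171. Check: 1 rpm = 0.10471976 rad/s, so 30.28 rpm = 30.28 * 0.10471976 = 3.1709142 rad/s. Result: 3.1709142 rad/s ≈ 3.171 rad/s (4 s.f.).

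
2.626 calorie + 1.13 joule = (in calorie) 1 calorie = 4.184 J, so 2.626 calorie = 2.626 * 4.184 = 10.987184 J. 1.13 joule = 1.13 J. Sum: 10.987184 + 1.13 = 12.117184 J. 1 calorie = 4.184 J, so 12.117184 J = 12.117184 / 4.184 = 2.8960765 calorie ≈ 2.896 calorie (4 s.f.). Final answer: 2.896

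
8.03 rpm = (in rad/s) 0.8409. Check: 1 rpm = 0.10471976 rad/s, so 8.03 rpm = 8.03 * 0.10471976 = 0.84089963 rad/s. Result: 0.84089963 rad/s ≈ 0.8409 rad/s (4 s.f.).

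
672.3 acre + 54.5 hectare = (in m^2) 1 acre = 4046.8564 m^2, so 672.3 acre = 672.3 * 4046.8564 = 2720701.6 m^2. 1 hectare = 10000 m^2, so 54.5 hectare = 54.5 * 10000 = 545000 m^2. Sum: 2720701.6 + 545000 = 3265701.6 m^2. Result: 3265701.6 m^2 ≈ 3.266e+06 m^2 (4 s.f.). Final answer: 3.266e+06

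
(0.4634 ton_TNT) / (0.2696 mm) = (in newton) 1 ton_TNT = 4.184e+09 J, so 0.4634 ton_TNT = 0.4634 * 4.184e+09 = 1.9388656e+09 J. 1 mm = 0.001 m, so 0.2696 mm = 0.2696 * 0.001 = 0.0002696 m. Combine: 1.9388656e+09 J / 0.0002696 m = 7.191638e+12 N. 7.191638e+12 N = 7.191638e+12 newton ≈ 7.192e+12 newton (4 s.f.). Final answer: 7.192e+12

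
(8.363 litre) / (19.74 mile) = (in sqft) 1 litre = 0.001 m^3, so 8.363 litre = 8.363 * 0.001 = 0.008363 m^3. 1 mile = 1609.344 m, so 19.74 mile = 19.74 * 1609.344 = 31768.451 m. Combine: 0.008363 m^3 / 31768.451 m = 2.632486e-07 m^2. 1 sqft = 0.09290304 m^2, so 2.632486e-07 m^2 = 2.632486e-07 / 0.09290304 = 2.8335843e-06 sqft ≈ 2.834e-06 sqft (4 s.f.). Final answer: 2.834e-06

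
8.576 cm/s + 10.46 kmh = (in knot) 5.815. Check: 1 cm/s = 0.01 m/s, so 8.576 cm/s = 8.576 * 0.01 = 0.08576 m/s. 1 kmh = 0.27777778 m/s, so 10.46 kmh = 10.46 * 0.27777778 = 2.9055556 m/s. Sum: 0.08576 + 2.9055556 = 2.9913156 m/s. 1 knot = 0.51444444 m/s, so 2.9913156 m/s = 2.9913156 / 0.51444444 = 5.8146523 knot ≈ 5.815 knot (4 s.f.).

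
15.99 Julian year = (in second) 5.046e+08. Check: 1 Julian year = 31557600 s, so 15.99 Julian year = 15.99 * 31557600 = 5.0460602e+08 s. 5.0460602e+08 s = 5.0460602e+08 second ≈ 5.046e+08 second (4 s.f.).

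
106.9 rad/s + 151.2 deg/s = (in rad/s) 109.5. Check: 106.9 rad/s is already in rad/s. 1 deg/s = 0.017453293 rad/s, so 151.2 deg/s = 151.2 * 0.017453293 = 2.6389378 rad/s. Sum: 106.9 + 2.6389378 = 109.53894 rad/s. Result: 109.53894 rad/s ≈ 109.5 rad/s (4 s.f.).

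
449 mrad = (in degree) 25.73. Check: 1 mrad = 0.001 rad, so 449 mrad = 449 * 0.001 = 0.449 rad. 1 degree = 0.017453293 rad, so 0.449 rad = 0.449 / 0.017453293 = 25.725805 degree ≈ 25.73 degree (4 s.f.).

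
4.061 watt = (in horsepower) 4.061 watt = 4.061 W. 1 horsepower = 745.69987 W, so 4.061 W = 4.061 / 745.69987 = 0.0054458907 horsepower ≈ 0.005446 horsepower (4 s.f.). Final answer: 0.005446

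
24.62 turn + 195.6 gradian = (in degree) 9039. Check: 1 turn = 6.2831853 rad, so 24.62 turn = 24.62 * 6.2831853 = 154.69202 rad. 1 gradian = 0.015707963 rad, so 195.6 gradian = 195.6 * 0.015707963 = 3.0724776 rad. Sum: 154.69202 + 3.0724776 = 157.7645 rad. 1 degree = 0.017453293 rad, so 157.7645 rad = 157.7645 / 0.017453293 = 9039.24 degree ≈ 9039 degree (4 s.f.).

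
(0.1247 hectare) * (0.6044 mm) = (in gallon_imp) 165.8. Check: 1 hectare = 10000 m^2, so 0.1247 hectare = 0.1247 * 10000 = 1247 m^2. 1 mm = 0.001 m, so 0.6044 mm = 0.6044 * 0.001 = 0.0006044 m. Combine: 1247 m^2 * 0.0006044 m = 0.7536868 m^3. 1 gallon_imp = 0.00454609 m^3, so 0.7536868 m^3 = 0.7536868 / 0.00454609 = 165.78792 gallon_imp ≈ 165.8 gallon_imp (4 s.f.).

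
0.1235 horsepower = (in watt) 92.09. Check: 1 horsepower = 745.69987 W, so 0.1235 horsepower = 0.1235 * 745.69987 = 92.093934 W. 92.093934 W = 92.093934 watt ≈ 92.09 watt (4 s.f.).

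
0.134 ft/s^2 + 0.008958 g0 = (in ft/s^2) 1 ft/s^2 = 0.3048 m/s^2, so 0.134 ft/s^2 = 0.134 * 0.3048 = 0.0408432 m/s^2. 1 g0 = 9.80665 m/s^2, so 0.008958 g0 = 0.008958 * 9.80665 = 0.087847971 m/s^2. Sum: 0.0408432 + 0.087847971 = 0.12869117 m/s^2. 1 ft/s^2 = 0.3048 m/s^2, so 0.12869117 m/s^2 = 0.12869117 / 0.3048 = 0.42221513 ft/s^2 ≈ 0.4222 ft/s^2 (4 s.f.). Final answer: 0.4222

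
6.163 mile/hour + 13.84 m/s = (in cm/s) 1 mile/hour = 0.44704 m/s, so 6.163 mile/hour = 6.163 * 0.44704 = 2.7551075 m/s. 13.84 m/s is already in m/s. Sum: 2.7551075 + 13.84 = 16.595108 m/s. 1 cm/s = 0.01 m/s, so 16.595108 m/s = 16.595108 / 0.01 = 1659.5108 cm/s ≈ 1660 cm/s (4 s.f.). Final answer: 1660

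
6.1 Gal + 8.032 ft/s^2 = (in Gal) 1 Gal = 0.01 m/s^2, so 6.1 Gal = 6.1 * 0.01 = 0.061 m/s^2. 1 ft/s^2 = 0.3048 m/s^2, so 8.032 ft/s^2 = 8.032 * 0.3048 = 2.4481536 m/s^2. Sum: 0.061 + 2.4481536 = 2.5091536 m/s^2. 1 Gal = 0.01 m/s^2, so 2.5091536 m/s^2 = 2.5091536 / 0.01 = 250.91536 Gal ≈ 250.9 Gal (4 s.f.). Final answer: 250.9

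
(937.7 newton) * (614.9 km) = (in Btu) 5.465e+05. Check: 937.7 newton = 937.7 N. 1 km = 1000 m, so 614.9 km = 614.9 * 1000 = 614900 m. Combine: 937.7 N * 614900 m = 5.7659173e+08 J. 1 Btu = 1055.0559 J, so 5.7659173e+08 J = 5.7659173e+08 / 1055.0559 = 546503.51 Btu ≈ 5.465e+05 Btu (4 s.f.).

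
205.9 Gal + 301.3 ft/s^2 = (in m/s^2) 1 Gal = 0.01 m/s^2, so 205.9 Gal = 205.9 * 0.01 = 2.059 m/s^2. 1 ft/s^2 = 0.3048 m/s^2, so 301.3 ft/s^2 = 301.3 * 0.3048 = 91.83624 m/s^2. Sum: 2.059 + 91.83624 = 93.89524 m/s^2. Result: 93.89524 m/s^2 ≈ 93.9 m/s^2 (4 s.f.). Final answer: 93.9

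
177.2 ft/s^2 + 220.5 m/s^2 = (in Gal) 1 ft/s^2 = 0.3048 m/s^2, so 177.2 ft/s^2 = 177.2 * 0.3048 = 54.01056 m/s^2. 220.5 m/s^2 is already in m/s^2. Sum: 54.01056 + 220.5 = 274.51056 m/s^2. 1 Gal = 0.01 m/s^2, so 274.51056 m/s^2 = 274.51056 / 0.01 = 27451.056 Gal ≈ 2.745e+04 Gal (4 s.f.). Final answer: 2.745e+04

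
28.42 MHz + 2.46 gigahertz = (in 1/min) 1.493e+11. Check: 1 MHz = 1000000 Hz, so 28.42 MHz = 28.42 * 1000000 = 28420000 Hz. 1 gigahertz = 1e+09 Hz, so 2.46 gigahertz = 2.46 * 1e+09 = 2.46e+09 Hz. Sum: 28420000 + 2.46e+09 = 2.48842e+09 Hz. 1 1/min = 0.016666667 Hz, so 2.48842e+09 Hz = 2.48842e+09 / 0.016666667 = 1.493052e+11 1/min ≈ 1.493e+11 1/min (4 s.f.).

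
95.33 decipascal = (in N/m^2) 9.533. Check: 1 decipascal = 0.1 Pa, so 95.33 decipascal = 95.33 * 0.1 = 9.533 Pa. 9.533 Pa = 9.533 N/m^2.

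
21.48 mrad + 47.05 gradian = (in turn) 0.121. Check: 1 mrad = 0.001 rad, so 21.48 mrad = 21.48 * 0.001 = 0.02148 rad. 1 gradian = 0.015707963 rad, so 47.05 gradian = 47.05 * 0.015707963 = 0.73905967 rad. Sum: 0.02148 + 0.73905967 = 0.76053967 rad. 1 turn = 6.2831853 rad, so 0.76053967 rad = 0.76053967 / 6.2831853 = 0.12104365 turn ≈ 0.121 turn (4 s.f.).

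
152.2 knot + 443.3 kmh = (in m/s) 201.4. Check: 1 knot = 0.51444444 m/s, so 152.2 knot = 152.2 * 0.51444444 = 78.298444 m/s. 1 kmh = 0.27777778 m/s, so 443.3 kmh = 443.3 * 0.27777778 = 123.13889 m/s. Sum: 78.298444 + 123.13889 = 201.43733 m/s. Result: 201.43733 m/s ≈ 201.4 m/s (4 s.f.).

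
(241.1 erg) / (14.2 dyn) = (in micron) 1 erg = 1e-07 J, so 241.1 erg = 241.1 * 1e-07 = 2.411e-05 J. 1 dyn = 1e-05 N, so 14.2 dyn = 14.2 * 1e-05 = 0.000142 N. Combine: 2.411e-05 J / 0.000142 N = 0.16978873 m. 1 micron = 1e-06 m, so 0.16978873 m = 0.16978873 / 1e-06 = 169788.73 micron ≈ 1.698e+05 micron (4 s.f.). Final answer: 1.698e+05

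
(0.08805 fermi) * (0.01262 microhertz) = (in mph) 2.486e-24. Check: 1 fermi = 1e-15 m, so 0.08805 fermi = 0.08805 * 1e-15 = 8.805e-17 m. 1 microhertz = 1e-06 Hz, so 0.01262 microhertz = 0.01262 * 1e-06 = 1.262e-08 Hz. Combine: 8.805e-17 m * 1.262e-08 Hz = 1.111191e-24 m/s. 1 mph = 0.44704 m/s, so 1.111191e-24 m/s = 1.111191e-24 / 0.44704 = 2.4856635e-24 mph ≈ 2.486e-24 mph (4 s.f.).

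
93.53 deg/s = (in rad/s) 1 deg/s = 0.017453293 rad/s, so 93.53 deg/s = 93.53 * 0.017453293 = 1.6324064 rad/s. Result: 1.6324064 rad/s ≈ 1.632 rad/s (4 s.f.). Final answer: 1.632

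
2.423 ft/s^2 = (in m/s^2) 1 ft/s^2 = 0.3048 m/s^2, so 2.423 ft/s^2 = 2.423 * 0.3048 = 0.7385304 m/s^2. Result: 0.7385304 m/s^2 ≈ 0.7385 m/s^2 (4 s.f.). Final answer: 0.7385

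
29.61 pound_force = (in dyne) 1.317e+07. Check: 1 pound_force = 4.4482216 N, so 29.61 pound_force = 29.61 * 4.4482216 = 131.71184 N. 1 dyne = 1e-05 N, so 131.71184 N = 131.71184 / 1e-05 = 13171184 dyne ≈ 1.317e+07 dyne (4 s.f.).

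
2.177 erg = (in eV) 1 erg = 1e-07 J, so 2.177 erg = 2.177 * 1e-07 = 2.177e-07 J. 1 eV = 1.6021766e-19 J, so 2.177e-07 J = 2.177e-07 / 1.6021766e-19 = 1.3587765e+12 eV ≈ 1.359e+12 eV (4 s.f.). Final answer: 1.359e+12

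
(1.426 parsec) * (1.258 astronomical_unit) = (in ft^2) 1 parsec = 3.0856776e+16 m, so 1.426 parsec = 1.426 * 3.0856776e+16 = 4.4001762e+16 m. 1 astronomical_unit = 1.4959787e+11 m, so 1.258 astronomical_unit = 1.258 * 1.4959787e+11 = 1.8819412e+11 m. Combine: 4.4001762e+16 m * 1.8819412e+11 m = 8.280873e+27 m^2. 1 ft^2 = 0.09290304 m^2, so 8.280873e+27 m^2 = 8.280873e+27 / 0.09290304 = 8.9134575e+28 ft^2 ≈ 8.913e+28 ft^2 (4 s.f.). Final answer: 8.913e+28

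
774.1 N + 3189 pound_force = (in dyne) 1.496e+09. Check: 774.1 N is already in N. 1 pound_force = 4.4482216 N, so 3189 pound_force = 3189 * 4.4482216 = 14185.379 N. Sum: 774.1 + 14185.379 = 14959.479 N. 1 dyne = 1e-05 N, so 14959.479 N = 14959.479 / 1e-05 = 1.4959479e+09 dyne ≈ 1.496e+09 dyne (4 s.f.).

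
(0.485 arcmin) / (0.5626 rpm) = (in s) 1 arcmin = 0.00029088821 rad, so 0.485 arcmin = 0.485 * 0.00029088821 = 0.00014108078 rad. 1 rpm = 0.10471976 rad/s, so 0.5626 rpm = 0.5626 * 0.10471976 = 0.058915334 rad/s. Combine: 0.00014108078 rad / 0.058915334 rad/s = 0.002394636 s. Result: 0.002394636 s ≈ 0.002395 s (4 s.f.). Final answer: 0.002395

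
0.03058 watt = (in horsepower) 4.101e-05. Check: 0.03058 watt = 0.03058 W. 1 horsepower = 745.69987 W, so 0.03058 W = 0.03058 / 745.69987 = 4.1008455e-05 horsepower ≈ 4.101e-05 horsepower (4 s.f.).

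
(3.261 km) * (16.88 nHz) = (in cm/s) 0.005505. Check: 1 km = 1000 m, so 3.261 km = 3.261 * 1000 = 3261 m. 1 nHz = 1e-09 Hz, so 16.88 nHz = 16.88 * 1e-09 = 1.688e-08 Hz. Combine: 3261 m * 1.688e-08 Hz = 5.504568e-05 m/s. 1 cm/s = 0.01 m/s, so 5.504568e-05 m/s = 5.504568e-05 / 0.01 = 0.005504568 cm/s ≈ 0.005505 cm/s (4 s.f.).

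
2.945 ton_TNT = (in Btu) 1.168e+07. Check: 1 ton_TNT = 4.184e+09 J, so 2.945 ton_TNT = 2.945 * 4.184e+09 = 1.232188e+10 J. 1 Btu = 1055.0559 J, so 1.232188e+10 J = 1.232188e+10 / 1055.0559 = 11678889 Btu ≈ 1.168e+07 Btu (4 s.f.).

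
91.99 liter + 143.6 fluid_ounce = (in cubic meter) 0.09624. Check: 1 liter = 0.001 m^3, so 91.99 liter = 91.99 * 0.001 = 0.09199 m^3. 1 fluid_ounce = 2.957353e-05 m^3, so 143.6 fluid_ounce = 143.6 * 2.957353e-05 = 0.0042467588 m^3. Sum: 0.09199 + 0.0042467588 = 0.096236759 m^3. 0.096236759 m^3 = 0.096236759 cubic meter ≈ 0.09624 cubic meter (4 s.f.).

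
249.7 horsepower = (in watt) 1.862e+05. Check: 1 horsepower = 745.69987 W, so 249.7 horsepower = 249.7 * 745.69987 = 186201.26 W. 186201.26 W = 186201.26 watt ≈ 1.862e+05 watt (4 s.f.).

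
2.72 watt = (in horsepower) 2.72 watt = 2.72 W. 1 horsepower = 745.69987 W, so 2.72 W = 2.72 / 745.69987 = 0.0036475801 horsepower ≈ 0.003648 horsepower (4 s.f.). Final answer: 0.003648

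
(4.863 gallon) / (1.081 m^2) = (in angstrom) 1.703e+08. Check: 1 gallon = 0.0037854118 m^3, so 4.863 gallon = 4.863 * 0.0037854118 = 0.018408458 m^3. 1.081 m^2 is already in m^2. Combine: 0.018408458 m^3 / 1.081 m^2 = 0.0170291 m. 1 angstrom = 1e-10 m, so 0.0170291 m = 0.0170291 / 1e-10 = 1.70291e+08 angstrom ≈ 1.703e+08 angstrom (4 s.f.).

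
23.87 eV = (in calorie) 9.141e-19. Check: 1 eV = 1.6021766e-19 J, so 23.87 eV = 23.87 * 1.6021766e-19 = 3.8243956e-18 J. 1 calorie = 4.184 J, so 3.8243956e-18 J = 3.8243956e-18 / 4.184 = 9.1405249e-19 calorie ≈ 9.141e-19 calorie (4 s.f.).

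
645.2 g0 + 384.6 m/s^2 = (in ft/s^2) 1 g0 = 9.80665 m/s^2, so 645.2 g0 = 645.2 * 9.80665 = 6327.2506 m/s^2. 384.6 m/s^2 is already in m/s^2. Sum: 6327.2506 + 384.6 = 6711.8506 m/s^2. 1 ft/s^2 = 0.3048 m/s^2, so 6711.8506 m/s^2 = 6711.8506 / 0.3048 = 22020.507 ft/s^2 ≈ 2.202e+04 ft/s^2 (4 s.f.). Final answer: 2.202e+04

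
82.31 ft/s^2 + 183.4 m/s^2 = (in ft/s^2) 1 ft/s^2 = 0.3048 m/s^2, so 82.31 ft/s^2 = 82.31 * 0.3048 = 25.088088 m/s^2. 183.4 m/s^2 is already in m/s^2. Sum: 25.088088 + 183.4 = 208.48809 m/s^2. 1 ft/s^2 = 0.3048 m/s^2, so 208.48809 m/s^2 = 208.48809 / 0.3048 = 684.01604 ft/s^2 ≈ 684 ft/s^2 (4 s.f.). Final answer: 684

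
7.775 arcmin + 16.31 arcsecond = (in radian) 1 arcmin = 0.00029088821 rad, so 7.775 arcmin = 7.775 * 0.00029088821 = 0.0022616558 rad. 1 arcsecond = 4.8481368e-06 rad, so 16.31 arcsecond = 16.31 * 4.8481368e-06 = 7.9073111e-05 rad. Sum: 0.0022616558 + 7.9073111e-05 = 0.0023407289 rad. 0.0023407289 rad = 0.0023407289 radian ≈ 0.002341 radian (4 s.f.). Final answer: 0.002341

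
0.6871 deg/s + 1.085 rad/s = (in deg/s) 1 deg/s = 0.017453293 rad/s, so 0.6871 deg/s = 0.6871 * 0.017453293 = 0.011992157 rad/s. 1.085 rad/s is already in rad/s. Sum: 0.011992157 + 1.085 = 1.0969922 rad/s. 1 deg/s = 0.017453293 rad/s, so 1.0969922 rad/s = 1.0969922 / 0.017453293 = 62.853021 deg/s ≈ 62.85 deg/s (4 s.f.). Final answer: 62.85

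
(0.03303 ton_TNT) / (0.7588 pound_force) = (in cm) 1 ton_TNT = 4.184e+09 J, so 0.03303 ton_TNT = 0.03303 * 4.184e+09 = 1.3819752e+08 J. 1 pound_force = 4.4482216 N, so 0.7588 pound_force = 0.7588 * 4.4482216 = 3.3753106 N. Combine: 1.3819752e+08 J / 3.3753106 N = 40943646 m. 1 cm = 0.01 m, so 40943646 m = 40943646 / 0.01 = 4.0943646e+09 cm ≈ 4.094e+09 cm (4 s.f.). Final answer: 4.094e+09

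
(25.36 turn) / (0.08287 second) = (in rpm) 1 turn = 6.2831853 rad, so 25.36 turn = 25.36 * 6.2831853 = 159.34158 rad. 0.08287 second = 0.08287 s. Combine: 159.34158 rad / 0.08287 s = 1922.7897 rad/s. 1 rpm = 0.10471976 rad/s, so 1922.7897 rad/s = 1922.7897 / 0.10471976 = 18361.289 rpm ≈ 1.836e+04 rpm (4 s.f.). Final answer: 1.836e+04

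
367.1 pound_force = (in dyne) 1.633e+08. Check: 1 pound_force = 4.4482216 N, so 367.1 pound_force = 367.1 * 4.4482216 = 1632.9422 N. 1 dyne = 1e-05 N, so 1632.9422 N = 1632.9422 / 1e-05 = 1.6329422e+08 dyne ≈ 1.633e+08 dyne (4 s.f.).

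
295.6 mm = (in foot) 0.9698. Check: 1 mm = 0.001 m, so 295.6 mm = 295.6 * 0.001 = 0.2956 m. 1 foot = 0.3048 m, so 0.2956 m = 0.2956 / 0.3048 = 0.96981627 foot ≈ 0.9698 foot (4 s.f.).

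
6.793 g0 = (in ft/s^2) 1 g0 = 9.80665 m/s^2, so 6.793 g0 = 6.793 * 9.80665 = 66.616573 m/s^2. 1 ft/s^2 = 0.3048 m/s^2, so 66.616573 m/s^2 = 66.616573 / 0.3048 = 218.55831 ft/s^2 ≈ 218.6 ft/s^2 (4 s.f.). Final answer: 218.6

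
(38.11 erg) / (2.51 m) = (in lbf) 1 erg = 1e-07 J, so 38.11 erg = 38.11 * 1e-07 = 3.811e-06 J. 2.51 m is already in m. Combine: 3.811e-06 J / 2.51 m = 1.5183267e-06 N. 1 lbf = 4.4482216 N, so 1.5183267e-06 N = 1.5183267e-06 / 4.4482216 = 3.4133342e-07 lbf ≈ 3.413e-07 lbf (4 s.f.). Final answer: 3.413e-07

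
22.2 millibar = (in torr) 16.65. Check: 1 millibar = 100 Pa, so 22.2 millibar = 22.2 * 100 = 2220 Pa. 1 torr = 133.32237 Pa, so 2220 Pa = 2220 / 133.32237 = 16.651369 torr ≈ 16.65 torr (4 s.f.).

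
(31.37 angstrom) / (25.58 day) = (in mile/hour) 1 angstrom = 1e-10 m, so 31.37 angstrom = 31.37 * 1e-10 = 3.137e-09 m. 1 day = 86400 s, so 25.58 day = 25.58 * 86400 = 2210112 s. Combine: 3.137e-09 m / 2210112 s = 1.4193851e-15 m/s. 1 mile/hour = 0.44704 m/s, so 1.4193851e-15 m/s = 1.4193851e-15 / 0.44704 = 3.175074e-15 mile/hour ≈ 3.175e-15 mile/hour (4 s.f.). Final answer: 3.175e-15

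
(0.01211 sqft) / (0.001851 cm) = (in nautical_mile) 0.03282. Check: 1 sqft = 0.09290304 m^2, so 0.01211 sqft = 0.01211 * 0.09290304 = 0.0011250558 m^2. 1 cm = 0.01 m, so 0.001851 cm = 0.001851 * 0.01 = 1.851e-05 m. Combine: 0.0011250558 m^2 / 1.851e-05 m = 60.780973 m. 1 nautical_mile = 1852 m, so 60.780973 m = 60.780973 / 1852 = 0.0328191 nautical_mile ≈ 0.03282 nautical_mile (4 s.f.).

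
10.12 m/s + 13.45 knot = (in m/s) 10.12 m/s is already in m/s. 1 knot = 0.51444444 m/s, so 13.45 knot = 13.45 * 0.51444444 = 6.9192778 m/s. Sum: 10.12 + 6.9192778 = 17.039278 m/s. Result: 17.039278 m/s ≈ 17.04 m/s (4 s.f.). Final answer: 17.04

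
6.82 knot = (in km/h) 1 knot = 0.51444444 m/s, so 6.82 knot = 6.82 * 0.51444444 = 3.5085111 m/s. 1 km/h = 0.27777778 m/s, so 3.5085111 m/s = 3.5085111 / 0.27777778 = 12.63064 km/h ≈ 12.63 km/h (4 s.f.). Final answer: 12.63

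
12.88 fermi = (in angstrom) 1 fermi = 1e-15 m, so 12.88 fermi = 12.88 * 1e-15 = 1.288e-14 m. 1 angstrom = 1e-10 m, so 1.288e-14 m = 1.288e-14 / 1e-10 = 0.0001288 angstrom. Final answer: 0.0001288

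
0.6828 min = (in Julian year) 1 min = 60 s, so 0.6828 min = 0.6828 * 60 = 40.968 s. 1 Julian year = 31557600 s, so 40.968 s = 40.968 / 31557600 = 1.2981976e-06 Julian year ≈ 1.298e-06 Julian year (4 s.f.). Final answer: 1.298e-06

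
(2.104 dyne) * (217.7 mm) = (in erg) 1 dyne = 1e-05 N, so 2.104 dyne = 2.104 * 1e-05 = 2.104e-05 N. 1 mm = 0.001 m, so 217.7 mm = 217.7 * 0.001 = 0.2177 m. Combine: 2.104e-05 N * 0.2177 m = 4.580408e-06 J. 1 erg = 1e-07 J, so 4.580408e-06 J = 4.580408e-06 / 1e-07 = 45.80408 erg ≈ 45.8 erg (4 s.f.). Final answer: 45.8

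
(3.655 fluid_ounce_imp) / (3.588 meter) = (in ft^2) 0.0003115. Check: 1 fluid_ounce_imp = 2.8413063e-05 m^3, so 3.655 fluid_ounce_imp = 3.655 * 2.8413063e-05 = 0.00010384974 m^3. 3.588 meter = 3.588 m. Combine: 0.00010384974 m^3 / 3.588 m = 2.894363e-05 m^2. 1 ft^2 = 0.09290304 m^2, so 2.894363e-05 m^2 = 2.894363e-05 / 0.09290304 = 0.00031154664 ft^2 ≈ 0.0003115 ft^2 (4 s.f.).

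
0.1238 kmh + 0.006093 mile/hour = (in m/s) 0.03711. Check: 1 kmh = 0.27777778 m/s, so 0.1238 kmh = 0.1238 * 0.27777778 = 0.034388889 m/s. 1 mile/hour = 0.44704 m/s, so 0.006093 mile/hour = 0.006093 * 0.44704 = 0.0027238147 m/s. Sum: 0.034388889 + 0.0027238147 = 0.037112704 m/s. Result: 0.037112704 m/s ≈ 0.03711 m/s (4 s.f.).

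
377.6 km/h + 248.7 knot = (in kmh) 1 km/h = 0.27777778 m/s, so 377.6 km/h = 377.6 * 0.27777778 = 104.88889 m/s. 1 knot = 0.51444444 m/s, so 248.7 knot = 248.7 * 0.51444444 = 127.94233 m/s. Sum: 104.88889 + 127.94233 = 232.83122 m/s. 1 kmh = 0.27777778 m/s, so 232.83122 m/s = 232.83122 / 0.27777778 = 838.1924 kmh ≈ 838.2 kmh (4 s.f.). Final answer: 838.2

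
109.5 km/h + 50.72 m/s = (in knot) 1 km/h = 0.27777778 m/s, so 109.5 km/h = 109.5 * 0.27777778 = 30.416667 m/s. 50.72 m/s is already in m/s. Sum: 30.416667 + 50.72 = 81.136667 m/s. 1 knot = 0.51444444 m/s, so 81.136667 m/s = 81.136667 / 0.51444444 = 157.71706 knot ≈ 157.7 knot (4 s.f.). Final answer: 157.7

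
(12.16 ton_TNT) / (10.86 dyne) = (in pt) 1 ton_TNT = 4.184e+09 J, so 12.16 ton_TNT = 12.16 * 4.184e+09 = 5.087744e+10 J. 1 dyne = 1e-05 N, so 10.86 dyne = 10.86 * 1e-05 = 0.0001086 N. Combine: 5.087744e+10 J / 0.0001086 N = 4.6848471e+14 m. 1 pt = 0.00035277778 m, so 4.6848471e+14 m = 4.6848471e+14 / 0.00035277778 = 1.3279882e+18 pt ≈ 1.328e+18 pt (4 s.f.). Final answer: 1.328e+18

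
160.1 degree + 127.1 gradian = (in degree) 274.5. Check: 1 degree = 0.017453293 rad, so 160.1 degree = 160.1 * 0.017453293 = 2.7942721 rad. 1 gradian = 0.015707963 rad, so 127.1 gradian = 127.1 * 0.015707963 = 1.9964821 rad. Sum: 2.7942721 + 1.9964821 = 4.7907543 rad. 1 degree = 0.017453293 rad, so 4.7907543 rad = 4.7907543 / 0.017453293 = 274.49 degree ≈ 274.5 degree (4 s.f.).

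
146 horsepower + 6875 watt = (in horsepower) 155.2. Check: 1 horsepower = 745.69987 W, so 146 horsepower = 146 * 745.69987 = 108872.18 W. 6875 watt = 6875 W. Sum: 108872.18 + 6875 = 115747.18 W. 1 horsepower = 745.69987 W, so 115747.18 W = 115747.18 / 745.69987 = 155.21953 horsepower ≈ 155.2 horsepower (4 s.f.).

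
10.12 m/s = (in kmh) 36.43. Check: 1 kmh = 0.27777778 m/s, so 10.12 m/s = 10.12 / 0.27777778 = 36.432 kmh ≈ 36.43 kmh (4 s.f.).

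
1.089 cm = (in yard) 1 cm = 0.01 m, so 1.089 cm = 1.089 * 0.01 = 0.01089 m. 1 yard = 0.9144 m, so 0.01089 m = 0.01089 / 0.9144 = 0.011909449 yard ≈ 0.01191 yard (4 s.f.). Final answer: 0.01191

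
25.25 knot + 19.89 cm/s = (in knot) 1 knot = 0.51444444 m/s, so 25.25 knot = 25.25 * 0.51444444 = 12.989722 m/s. 1 cm/s = 0.01 m/s, so 19.89 cm/s = 19.89 * 0.01 = 0.1989 m/s. Sum: 12.989722 + 0.1989 = 13.188622 m/s. 1 knot = 0.51444444 m/s, so 13.188622 m/s = 13.188622 / 0.51444444 = 25.636631 knot ≈ 25.64 knot (4 s.f.). Final answer: 25.64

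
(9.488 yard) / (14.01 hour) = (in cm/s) 1 yard = 0.9144 m, so 9.488 yard = 9.488 * 0.9144 = 8.6758272 m. 1 hour = 3600 s, so 14.01 hour = 14.01 * 3600 = 50436 s. Combine: 8.6758272 m / 50436 s = 0.00017201656 m/s. 1 cm/s = 0.01 m/s, so 0.00017201656 m/s = 0.00017201656 / 0.01 = 0.017201656 cm/s ≈ 0.0172 cm/s (4 s.f.). Final answer: 0.0172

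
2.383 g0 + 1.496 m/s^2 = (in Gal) 1 g0 = 9.80665 m/s^2, so 2.383 g0 = 2.383 * 9.80665 = 23.369247 m/s^2. 1.496 m/s^2 is already in m/s^2. Sum: 23.369247 + 1.496 = 24.865247 m/s^2. 1 Gal = 0.01 m/s^2, so 24.865247 m/s^2 = 24.865247 / 0.01 = 2486.5247 Gal ≈ 2487 Gal (4 s.f.). Final answer: 2487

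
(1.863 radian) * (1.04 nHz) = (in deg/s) 1.11e-07. Check: 1.863 radian = 1.863 rad. 1 nHz = 1e-09 Hz, so 1.04 nHz = 1.04 * 1e-09 = 1.04e-09 Hz. Combine: 1.863 rad * 1.04e-09 Hz = 1.93752e-09 rad/s. 1 deg/s = 0.017453293 rad/s, so 1.93752e-09 rad/s = 1.93752e-09 / 0.017453293 = 1.1101172e-07 deg/s ≈ 1.11e-07 deg/s (4 s.f.).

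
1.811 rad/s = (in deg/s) 103.8. Check: 1 deg/s = 0.017453293 rad/s, so 1.811 rad/s = 1.811 / 0.017453293 = 103.76266 deg/s ≈ 103.8 deg/s (4 s.f.).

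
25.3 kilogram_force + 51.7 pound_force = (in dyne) 4.781e+07. Check: 1 kilogram_force = 9.80665 N, so 25.3 kilogram_force = 25.3 * 9.80665 = 248.10824 N. 1 pound_force = 4.4482216 N, so 51.7 pound_force = 51.7 * 4.4482216 = 229.97306 N. Sum: 248.10824 + 229.97306 = 478.0813 N. 1 dyne = 1e-05 N, so 478.0813 N = 478.0813 / 1e-05 = 47808130 dyne ≈ 4.781e+07 dyne (4 s.f.).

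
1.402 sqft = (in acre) 1 sqft = 0.09290304 m^2, so 1.402 sqft = 1.402 * 0.09290304 = 0.13025006 m^2. 1 acre = 4046.8564 m^2, so 0.13025006 m^2 = 0.13025006 / 4046.8564 = 3.2185491e-05 acre ≈ 3.219e-05 acre (4 s.f.). Final answer: 3.219e-05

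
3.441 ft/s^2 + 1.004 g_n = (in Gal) 1 ft/s^2 = 0.3048 m/s^2, so 3.441 ft/s^2 = 3.441 * 0.3048 = 1.0488168 m/s^2. 1 g_n = 9.80665 m/s^2, so 1.004 g_n = 1.004 * 9.80665 = 9.8458766 m/s^2. Sum: 1.0488168 + 9.8458766 = 10.894693 m/s^2. 1 Gal = 0.01 m/s^2, so 10.894693 m/s^2 = 10.894693 / 0.01 = 1089.4693 Gal ≈ 1089 Gal (4 s.f.). Final answer: 1089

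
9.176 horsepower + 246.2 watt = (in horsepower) 9.506. Check: 1 horsepower = 745.69987 W, so 9.176 horsepower = 9.176 * 745.69987 = 6842.542 W. 246.2 watt = 246.2 W. Sum: 6842.542 + 246.2 = 7088.742 W. 1 horsepower = 745.69987 W, so 7088.742 W = 7088.742 / 745.69987 = 9.5061596 horsepower ≈ 9.506 horsepower (4 s.f.).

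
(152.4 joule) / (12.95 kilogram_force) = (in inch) 152.4 joule = 152.4 J. 1 kilogram_force = 9.80665 N, so 12.95 kilogram_force = 12.95 * 9.80665 = 126.99612 N. Combine: 152.4 J / 126.99612 N = 1.2000367 m. 1 inch = 0.0254 m, so 1.2000367 m = 1.2000367 / 0.0254 = 47.245539 inch ≈ 47.25 inch (4 s.f.). Final answer: 47.25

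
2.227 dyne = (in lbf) 1 dyne = 1e-05 N, so 2.227 dyne = 2.227 * 1e-05 = 2.227e-05 N. 1 lbf = 4.4482216 N, so 2.227e-05 N = 2.227e-05 / 4.4482216 = 5.0064952e-06 lbf ≈ 5.006e-06 lbf (4 s.f.). Final answer: 5.006e-06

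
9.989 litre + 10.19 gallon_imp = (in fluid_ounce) 1 litre = 0.001 m^3, so 9.989 litre = 9.989 * 0.001 = 0.009989 m^3. 1 gallon_imp = 0.00454609 m^3, so 10.19 gallon_imp = 10.19 * 0.00454609 = 0.046324657 m^3. Sum: 0.009989 + 0.046324657 = 0.056313657 m^3. 1 fluid_ounce = 2.957353e-05 m^3, so 0.056313657 m^3 = 0.056313657 / 2.957353e-05 = 1904.1913 fluid_ounce ≈ 1904 fluid_ounce (4 s.f.). Final answer: 1904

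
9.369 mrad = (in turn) 1 mrad = 0.001 rad, so 9.369 mrad = 9.369 * 0.001 = 0.009369 rad. 1 turn = 6.2831853 rad, so 0.009369 rad = 0.009369 / 6.2831853 = 0.0014911227 turn ≈ 0.001491 turn (4 s.f.). Final answer: 0.001491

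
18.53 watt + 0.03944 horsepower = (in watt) 47.94. Check: 18.53 watt = 18.53 W. 1 horsepower = 745.69987 W, so 0.03944 horsepower = 0.03944 * 745.69987 = 29.410403 W. Sum: 18.53 + 29.410403 = 47.940403 W. 47.940403 W = 47.940403 watt ≈ 47.94 watt (4 s.f.).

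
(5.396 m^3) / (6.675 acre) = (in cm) 0.01998. Check: 5.396 m^3 is already in m^3. 1 acre = 4046.8564 m^2, so 6.675 acre = 6.675 * 4046.8564 = 27012.767 m^2. Combine: 5.396 m^3 / 27012.767 m^2 = 0.0001997574 m. 1 cm = 0.01 m, so 0.0001997574 m = 0.0001997574 / 0.01 = 0.01997574 cm ≈ 0.01998 cm (4 s.f.).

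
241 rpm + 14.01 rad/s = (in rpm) 1 rpm = 0.10471976 rad/s, so 241 rpm = 241 * 0.10471976 = 25.237461 rad/s. 14.01 rad/s is already in rad/s. Sum: 25.237461 + 14.01 = 39.247461 rad/s. 1 rpm = 0.10471976 rad/s, so 39.247461 rad/s = 39.247461 / 0.10471976 = 374.78565 rpm ≈ 374.8 rpm (4 s.f.). Final answer: 374.8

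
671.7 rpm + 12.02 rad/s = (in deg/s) 4719. Check: 1 rpm = 0.10471976 rad/s, so 671.7 rpm = 671.7 * 0.10471976 = 70.34026 rad/s. 12.02 rad/s is already in rad/s. Sum: 70.34026 + 12.02 = 82.36026 rad/s. 1 deg/s = 0.017453293 rad/s, so 82.36026 rad/s = 82.36026 / 0.017453293 = 4718.8953 deg/s ≈ 4719 deg/s (4 s.f.).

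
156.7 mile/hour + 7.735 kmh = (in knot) 140.3. Check: 1 mile/hour = 0.44704 m/s, so 156.7 mile/hour = 156.7 * 0.44704 = 70.051168 m/s. 1 kmh = 0.27777778 m/s, so 7.735 kmh = 7.735 * 0.27777778 = 2.1486111 m/s. Sum: 70.051168 + 2.1486111 = 72.199779 m/s. 1 knot = 0.51444444 m/s, so 72.199779 m/s = 72.199779 / 0.51444444 = 140.34514 knot ≈ 140.3 knot (4 s.f.).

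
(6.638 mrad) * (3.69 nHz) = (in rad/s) 2.449e-11. Check: 1 mrad = 0.001 rad, so 6.638 mrad = 6.638 * 0.001 = 0.006638 rad. 1 nHz = 1e-09 Hz, so 3.69 nHz = 3.69 * 1e-09 = 3.69e-09 Hz. Combine: 0.006638 rad * 3.69e-09 Hz = 2.449422e-11 rad/s. Result: 2.449422e-11 rad/s ≈ 2.449e-11 rad/s (4 s.f.).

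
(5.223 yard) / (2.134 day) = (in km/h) 9.325e-05. Check: 1 yard = 0.9144 m, so 5.223 yard = 5.223 * 0.9144 = 4.7759112 m. 1 day = 86400 s, so 2.134 day = 2.134 * 86400 = 184377.6 s. Combine: 4.7759112 m / 184377.6 s = 2.5902882e-05 m/s. 1 km/h = 0.27777778 m/s, so 2.5902882e-05 m/s = 2.5902882e-05 / 0.27777778 = 9.3250375e-05 km/h ≈ 9.325e-05 km/h (4 s.f.).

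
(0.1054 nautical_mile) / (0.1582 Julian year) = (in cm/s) 1 nautical_mile = 1852 m, so 0.1054 nautical_mile = 0.1054 * 1852 = 195.2008 m. 1 Julian year = 31557600 s, so 0.1582 Julian year = 0.1582 * 31557600 = 4992412.3 s. Combine: 195.2008 m / 4992412.3 s = 3.9099495e-05 m/s. 1 cm/s = 0.01 m/s, so 3.9099495e-05 m/s = 3.9099495e-05 / 0.01 = 0.0039099495 cm/s ≈ 0.00391 cm/s (4 s.f.). Final answer: 0.00391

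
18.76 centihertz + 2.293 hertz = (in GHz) 1 centihertz = 0.01 Hz, so 18.76 centihertz = 18.76 * 0.01 = 0.1876 Hz. 2.293 hertz = 2.293 Hz. Sum: 0.1876 + 2.293 = 2.4806 Hz. 1 GHz = 1e+09 Hz, so 2.4806 Hz = 2.4806 / 1e+09 = 2.4806e-09 GHz ≈ 2.481e-09 GHz (4 s.f.). Final answer: 2.481e-09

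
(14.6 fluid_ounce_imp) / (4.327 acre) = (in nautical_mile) 1.279e-11. Check: 1 fluid_ounce_imp = 2.8413063e-05 m^3, so 14.6 fluid_ounce_imp = 14.6 * 2.8413063e-05 = 0.00041483071 m^3. 1 acre = 4046.8564 m^2, so 4.327 acre = 4.327 * 4046.8564 = 17510.748 m^2. Combine: 0.00041483071 m^3 / 17510.748 m^2 = 2.3690063e-08 m. 1 nautical_mile = 1852 m, so 2.3690063e-08 m = 2.3690063e-08 / 1852 = 1.2791611e-11 nautical_mile ≈ 1.279e-11 nautical_mile (4 s.f.).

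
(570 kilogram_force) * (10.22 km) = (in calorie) 1 kilogram_force = 9.80665 N, so 570 kilogram_force = 570 * 9.80665 = 5589.7905 N. 1 km = 1000 m, so 10.22 km = 10.22 * 1000 = 10220 m. Combine: 5589.7905 N * 10220 m = 57127659 J. 1 calorie = 4.184 J, so 57127659 J = 57127659 / 4.184 = 13653838 calorie ≈ 1.365e+07 calorie (4 s.f.). Final answer: 1.365e+07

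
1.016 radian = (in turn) 0.1617. Check: 1.016 radian = 1.016 rad. 1 turn = 6.2831853 rad, so 1.016 rad = 1.016 / 6.2831853 = 0.16170142 turn ≈ 0.1617 turn (4 s.f.).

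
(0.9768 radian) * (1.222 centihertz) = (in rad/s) 0.01194. Check: 0.9768 radian = 0.9768 rad. 1 centihertz = 0.01 Hz, so 1.222 centihertz = 1.222 * 0.01 = 0.01222 Hz. Combine: 0.9768 rad * 0.01222 Hz = 0.011936496 rad/s. Result: 0.011936496 rad/s ≈ 0.01194 rad/s (4 s.f.).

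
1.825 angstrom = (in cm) 1.825e-08. Check: 1 angstrom = 1e-10 m, so 1.825 angstrom = 1.825 * 1e-10 = 1.825e-10 m. 1 cm = 0.01 m, so 1.825e-10 m = 1.825e-10 / 0.01 = 1.825e-08 cm.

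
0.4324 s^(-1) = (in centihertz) 0.4324 s^(-1) = 0.4324 Hz. 1 centihertz = 0.01 Hz, so 0.4324 Hz = 0.4324 / 0.01 = 43.24 centihertz. Final answer: 43.24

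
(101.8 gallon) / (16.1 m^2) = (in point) 1 gallon = 0.0037854118 m^3, so 101.8 gallon = 101.8 * 0.0037854118 = 0.38535492 m^3. 16.1 m^2 is already in m^2. Combine: 0.38535492 m^3 / 16.1 m^2 = 0.023935088 m. 1 point = 0.00035277778 m, so 0.023935088 m = 0.023935088 / 0.00035277778 = 67.847494 point ≈ 67.85 point (4 s.f.). Final answer: 67.85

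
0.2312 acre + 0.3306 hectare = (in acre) 1.048. Check: 1 acre = 4046.8564 m^2, so 0.2312 acre = 0.2312 * 4046.8564 = 935.6332 m^2. 1 hectare = 10000 m^2, so 0.3306 hectare = 0.3306 * 10000 = 3306 m^2. Sum: 935.6332 + 3306 = 4241.6332 m^2. 1 acre = 4046.8564 m^2, so 4241.6332 m^2 = 4241.6332 / 4046.8564 = 1.0481304 acre ≈ 1.048 acre (4 s.f.).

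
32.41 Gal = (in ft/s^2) 1 Gal = 0.01 m/s^2, so 32.41 Gal = 32.41 * 0.01 = 0.3241 m/s^2. 1 ft/s^2 = 0.3048 m/s^2, so 0.3241 m/s^2 = 0.3241 / 0.3048 = 1.0633202 ft/s^2 ≈ 1.063 ft/s^2 (4 s.f.). Final answer: 1.063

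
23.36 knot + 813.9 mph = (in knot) 1 knot = 0.51444444 m/s, so 23.36 knot = 23.36 * 0.51444444 = 12.017422 m/s. 1 mph = 0.44704 m/s, so 813.9 mph = 813.9 * 0.44704 = 363.84586 m/s. Sum: 12.017422 + 363.84586 = 375.86328 m/s. 1 knot = 0.51444444 m/s, so 375.86328 m/s = 375.86328 / 0.51444444 = 730.61976 knot ≈ 730.6 knot (4 s.f.). Final answer: 730.6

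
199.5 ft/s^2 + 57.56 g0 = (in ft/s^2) 2051. Check: 1 ft/s^2 = 0.3048 m/s^2, so 199.5 ft/s^2 = 199.5 * 0.3048 = 60.8076 m/s^2. 1 g0 = 9.80665 m/s^2, so 57.56 g0 = 57.56 * 9.80665 = 564.47077 m/s^2. Sum: 60.8076 + 564.47077 = 625.27837 m/s^2. 1 ft/s^2 = 0.3048 m/s^2, so 625.27837 m/s^2 = 625.27837 / 0.3048 = 2051.4382 ft/s^2 ≈ 2051 ft/s^2 (4 s.f.).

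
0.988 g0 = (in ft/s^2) 31.79. Check: 1 g0 = 9.80665 m/s^2, so 0.988 g0 = 0.988 * 9.80665 = 9.6889702 m/s^2. 1 ft/s^2 = 0.3048 m/s^2, so 9.6889702 m/s^2 = 9.6889702 / 0.3048 = 31.78796 ft/s^2 ≈ 31.79 ft/s^2 (4 s.f.).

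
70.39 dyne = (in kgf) 7.178e-05. Check: 1 dyne = 1e-05 N, so 70.39 dyne = 70.39 * 1e-05 = 0.0007039 N. 1 kgf = 9.80665 N, so 0.0007039 N = 0.0007039 / 9.80665 = 7.1777824e-05 kgf ≈ 7.178e-05 kgf (4 s.f.).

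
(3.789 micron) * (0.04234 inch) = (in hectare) 1 micron = 1e-06 m, so 3.789 micron = 3.789 * 1e-06 = 3.789e-06 m. 1 inch = 0.0254 m, so 0.04234 inch = 0.04234 * 0.0254 = 0.001075436 m. Combine: 3.789e-06 m * 0.001075436 m = 4.074827e-09 m^2. 1 hectare = 10000 m^2, so 4.074827e-09 m^2 = 4.074827e-09 / 10000 = 4.074827e-13 hectare ≈ 4.075e-13 hectare (4 s.f.). Final answer: 4.075e-13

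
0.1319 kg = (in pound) 0.2908. Check: 1 pound = 0.45359237 kg, so 0.1319 kg = 0.1319 / 0.45359237 = 0.29078972 pound ≈ 0.2908 pound (4 s.f.).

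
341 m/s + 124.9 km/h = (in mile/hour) 840.4. Check: 341 m/s is already in m/s. 1 km/h = 0.27777778 m/s, so 124.9 km/h = 124.9 * 0.27777778 = 34.694444 m/s. Sum: 341 + 34.694444 = 375.69444 m/s. 1 mile/hour = 0.44704 m/s, so 375.69444 m/s = 375.69444 / 0.44704 = 840.40454 mile/hour ≈ 840.4 mile/hour (4 s.f.).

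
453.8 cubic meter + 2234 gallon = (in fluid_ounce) 1.563e+07. Check: 453.8 cubic meter = 453.8 m^3. 1 gallon = 0.0037854118 m^3, so 2234 gallon = 2234 * 0.0037854118 = 8.4566099 m^3. Sum: 453.8 + 8.4566099 = 462.25661 m^3. 1 fluid_ounce = 2.957353e-05 m^3, so 462.25661 m^3 = 462.25661 / 2.957353e-05 = 15630756 fluid_ounce ≈ 1.563e+07 fluid_ounce (4 s.f.).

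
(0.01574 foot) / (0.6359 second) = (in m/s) 1 foot = 0.3048 m, so 0.01574 foot = 0.01574 * 0.3048 = 0.004797552 m. 0.6359 second = 0.6359 s. Combine: 0.004797552 m / 0.6359 s = 0.007544507 m/s. Result: 0.007544507 m/s ≈ 0.007545 m/s (4 s.f.). Final answer: 0.007545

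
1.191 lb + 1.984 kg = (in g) 2524. Check: 1 lb = 0.45359237 kg, so 1.191 lb = 1.191 * 0.45359237 = 0.54022851 kg. 1.984 kg is already in kg. Sum: 0.54022851 + 1.984 = 2.5242285 kg. 1 g = 0.001 kg, so 2.5242285 kg = 2.5242285 / 0.001 = 2524.2285 g ≈ 2524 g (4 s.f.).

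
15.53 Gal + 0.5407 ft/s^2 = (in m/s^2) 1 Gal = 0.01 m/s^2, so 15.53 Gal = 15.53 * 0.01 = 0.1553 m/s^2. 1 ft/s^2 = 0.3048 m/s^2, so 0.5407 ft/s^2 = 0.5407 * 0.3048 = 0.16480536 m/s^2. Sum: 0.1553 + 0.16480536 = 0.32010536 m/s^2. Result: 0.32010536 m/s^2 ≈ 0.3201 m/s^2 (4 s.f.). Final answer: 0.3201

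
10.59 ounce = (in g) 1 ounce = 0.028349523 kg, so 10.59 ounce = 10.59 * 0.028349523 = 0.30022145 kg. 1 g = 0.001 kg, so 0.30022145 kg = 0.30022145 / 0.001 = 300.22145 g ≈ 300.2 g (4 s.f.). Final answer: 300.2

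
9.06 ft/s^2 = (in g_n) 0.2816. Check: 1 ft/s^2 = 0.3048 m/s^2, so 9.06 ft/s^2 = 9.06 * 0.3048 = 2.761488 m/s^2. 1 g_n = 9.80665 m/s^2, so 2.761488 m/s^2 = 2.761488 / 9.80665 = 0.28159341 g_n ≈ 0.2816 g_n (4 s.f.).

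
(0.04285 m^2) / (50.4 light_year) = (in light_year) 0.04285 m^2 is already in m^2. 1 light_year = 9.4607305e+15 m, so 50.4 light_year = 50.4 * 9.4607305e+15 = 4.7682082e+17 m. Combine: 0.04285 m^2 / 4.7682082e+17 m = 8.9866043e-20 m. 1 light_year = 9.4607305e+15 m, so 8.9866043e-20 m = 8.9866043e-20 / 9.4607305e+15 = 9.4988483e-36 light_year ≈ 9.499e-36 light_year (4 s.f.). Final answer: 9.499e-36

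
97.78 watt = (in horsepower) 97.78 watt = 97.78 W. 1 horsepower = 745.69987 W, so 97.78 W = 97.78 / 745.69987 = 0.13112514 horsepower ≈ 0.1311 horsepower (4 s.f.). Final answer: 0.1311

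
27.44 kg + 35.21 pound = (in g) 4.341e+04. Check: 27.44 kg is already in kg. 1 pound = 0.45359237 kg, so 35.21 pound = 35.21 * 0.45359237 = 15.970987 kg. Sum: 27.44 + 15.970987 = 43.410987 kg. 1 g = 0.001 kg, so 43.410987 kg = 43.410987 / 0.001 = 43410.987 g ≈ 4.341e+04 g (4 s.f.).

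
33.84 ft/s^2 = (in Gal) 1031. Check: 1 ft/s^2 = 0.3048 m/s^2, so 33.84 ft/s^2 = 33.84 * 0.3048 = 10.314432 m/s^2. 1 Gal = 0.01 m/s^2, so 10.314432 m/s^2 = 10.314432 / 0.01 = 1031.4432 Gal ≈ 1031 Gal (4 s.f.).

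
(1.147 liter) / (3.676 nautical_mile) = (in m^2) 1 liter = 0.001 m^3, so 1.147 liter = 1.147 * 0.001 = 0.001147 m^3. 1 nautical_mile = 1852 m, so 3.676 nautical_mile = 3.676 * 1852 = 6807.952 m. Combine: 0.001147 m^3 / 6807.952 m = 1.6847945e-07 m^2. Result: 1.6847945e-07 m^2 ≈ 1.685e-07 m^2 (4 s.f.). Final answer: 1.685e-07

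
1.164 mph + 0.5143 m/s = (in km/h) 3.725. Check: 1 mph = 0.44704 m/s, so 1.164 mph = 1.164 * 0.44704 = 0.52035456 m/s. 0.5143 m/s is already in m/s. Sum: 0.52035456 + 0.5143 = 1.0346546 m/s. 1 km/h = 0.27777778 m/s, so 1.0346546 m/s = 1.0346546 / 0.27777778 = 3.7247564 km/h ≈ 3.725 km/h (4 s.f.).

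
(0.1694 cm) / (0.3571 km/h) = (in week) 2.824e-08. Check: 1 cm = 0.01 m, so 0.1694 cm = 0.1694 * 0.01 = 0.001694 m. 1 km/h = 0.27777778 m/s, so 0.3571 km/h = 0.3571 * 0.27777778 = 0.099194444 m/s. Combine: 0.001694 m / 0.099194444 m/s = 0.017077569 s. 1 week = 604800 s, so 0.017077569 s = 0.017077569 / 604800 = 2.8236722e-08 week ≈ 2.824e-08 week (4 s.f.).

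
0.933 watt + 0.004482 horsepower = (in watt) 4.275. Check: 0.933 watt = 0.933 W. 1 horsepower = 745.69987 W, so 0.004482 horsepower = 0.004482 * 745.69987 = 3.3422268 W. Sum: 0.933 + 3.3422268 = 4.2752268 W. 4.2752268 W = 4.2752268 watt ≈ 4.275 watt (4 s.f.).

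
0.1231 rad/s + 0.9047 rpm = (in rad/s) 0.1231 rad/s is already in rad/s. 1 rpm = 0.10471976 rad/s, so 0.9047 rpm = 0.9047 * 0.10471976 = 0.094739962 rad/s. Sum: 0.1231 + 0.094739962 = 0.21783996 rad/s. Result: 0.21783996 rad/s ≈ 0.2178 rad/s (4 s.f.). Final answer: 0.2178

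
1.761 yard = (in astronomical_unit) 1.076e-11. Check: 1 yard = 0.9144 m, so 1.761 yard = 1.761 * 0.9144 = 1.6102584 m. 1 astronomical_unit = 1.4959787e+11 m, so 1.6102584 m = 1.6102584 / 1.4959787e+11 = 1.0763913e-11 astronomical_unit ≈ 1.076e-11 astronomical_unit (4 s.f.).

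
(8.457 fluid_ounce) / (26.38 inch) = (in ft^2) 1 fluid_ounce = 2.957353e-05 m^3, so 8.457 fluid_ounce = 8.457 * 2.957353e-05 = 0.00025010334 m^3. 1 inch = 0.0254 m, so 26.38 inch = 26.38 * 0.0254 = 0.670052 m. Combine: 0.00025010334 m^3 / 0.670052 m = 0.0003732596 m^2. 1 ft^2 = 0.09290304 m^2, so 0.0003732596 m^2 = 0.0003732596 / 0.09290304 = 0.0040177329 ft^2 ≈ 0.004018 ft^2 (4 s.f.). Final answer: 0.004018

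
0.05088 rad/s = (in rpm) 1 rpm = 0.10471976 rad/s, so 0.05088 rad/s = 0.05088 / 0.10471976 = 0.48586821 rpm ≈ 0.4859 rpm (4 s.f.). Final answer: 0.4859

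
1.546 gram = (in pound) 1 gram = 0.001 kg, so 1.546 gram = 1.546 * 0.001 = 0.001546 kg. 1 pound = 0.45359237 kg, so 0.001546 kg = 0.001546 / 0.45359237 = 0.0034083466 pound ≈ 0.003408 pound (4 s.f.). Final answer: 0.003408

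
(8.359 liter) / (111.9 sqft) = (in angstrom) 1 liter = 0.001 m^3, so 8.359 liter = 8.359 * 0.001 = 0.008359 m^3. 1 sqft = 0.09290304 m^2, so 111.9 sqft = 111.9 * 0.09290304 = 10.39585 m^2. Combine: 0.008359 m^3 / 10.39585 m^2 = 0.00080407084 m. 1 angstrom = 1e-10 m, so 0.00080407084 m = 0.00080407084 / 1e-10 = 8040708.4 angstrom ≈ 8.041e+06 angstrom (4 s.f.). Final answer: 8.041e+06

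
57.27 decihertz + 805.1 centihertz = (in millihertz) 1.378e+04. Check: 1 decihertz = 0.1 Hz, so 57.27 decihertz = 57.27 * 0.1 = 5.727 Hz. 1 centihertz = 0.01 Hz, so 805.1 centihertz = 805.1 * 0.01 = 8.051 Hz. Sum: 5.727 + 8.051 = 13.778 Hz. 1 millihertz = 0.001 Hz, so 13.778 Hz = 13.778 / 0.001 = 13778 millihertz ≈ 1.378e+04 millihertz (4 s.f.).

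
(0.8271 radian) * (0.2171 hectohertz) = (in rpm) 0.8271 radian = 0.8271 rad. 1 hectohertz = 100 Hz, so 0.2171 hectohertz = 0.2171 * 100 = 21.71 Hz. Combine: 0.8271 rad * 21.71 Hz = 17.956341 rad/s. 1 rpm = 0.10471976 rad/s, so 17.956341 rad/s = 17.956341 / 0.10471976 = 171.47043 rpm ≈ 171.5 rpm (4 s.f.). Final answer: 171.5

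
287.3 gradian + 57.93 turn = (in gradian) 2.346e+04. Check: 1 gradian = 0.015707963 rad, so 287.3 gradian = 287.3 * 0.015707963 = 4.5128978 rad. 1 turn = 6.2831853 rad, so 57.93 turn = 57.93 * 6.2831853 = 363.98492 rad. Sum: 4.5128978 + 363.98492 = 368.49782 rad. 1 gradian = 0.015707963 rad, so 368.49782 rad = 368.49782 / 0.015707963 = 23459.3 gradian ≈ 2.346e+04 gradian (4 s.f.).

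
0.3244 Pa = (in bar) 1 bar = 100000 Pa, so 0.3244 Pa = 0.3244 / 100000 = 3.244e-06 bar. Final answer: 3.244e-06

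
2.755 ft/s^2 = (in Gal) 83.97. Check: 1 ft/s^2 = 0.3048 m/s^2, so 2.755 ft/s^2 = 2.755 * 0.3048 = 0.839724 m/s^2. 1 Gal = 0.01 m/s^2, so 0.839724 m/s^2 = 0.839724 / 0.01 = 83.9724 Gal ≈ 83.97 Gal (4 s.f.).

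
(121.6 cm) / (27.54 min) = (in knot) 1 cm = 0.01 m, so 121.6 cm = 121.6 * 0.01 = 1.216 m. 1 min = 60 s, so 27.54 min = 27.54 * 60 = 1652.4 s. Combine: 1.216 m / 1652.4 s = 0.0007358993 m/s. 1 knot = 0.51444444 m/s, so 0.0007358993 m/s = 0.0007358993 / 0.51444444 = 0.0014304738 knot ≈ 0.00143 knot (4 s.f.). Final answer: 0.00143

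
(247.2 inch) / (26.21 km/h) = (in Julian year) 2.733e-08. Check: 1 inch = 0.0254 m, so 247.2 inch = 247.2 * 0.0254 = 6.27888 m. 1 km/h = 0.27777778 m/s, so 26.21 km/h = 26.21 * 0.27777778 = 7.2805556 m/s. Combine: 6.27888 m / 7.2805556 m/s = 0.8624177 s. 1 Julian year = 31557600 s, so 0.8624177 s = 0.8624177 / 31557600 = 2.7328368e-08 Julian year ≈ 2.733e-08 Julian year (4 s.f.).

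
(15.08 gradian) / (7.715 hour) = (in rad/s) 8.529e-06. Check: 1 gradian = 0.015707963 rad, so 15.08 gradian = 15.08 * 0.015707963 = 0.23687609 rad. 1 hour = 3600 s, so 7.715 hour = 7.715 * 3600 = 27774 s. Combine: 0.23687609 rad / 27774 s = 8.528699e-06 rad/s. Result: 8.528699e-06 rad/s ≈ 8.529e-06 rad/s (4 s.f.).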